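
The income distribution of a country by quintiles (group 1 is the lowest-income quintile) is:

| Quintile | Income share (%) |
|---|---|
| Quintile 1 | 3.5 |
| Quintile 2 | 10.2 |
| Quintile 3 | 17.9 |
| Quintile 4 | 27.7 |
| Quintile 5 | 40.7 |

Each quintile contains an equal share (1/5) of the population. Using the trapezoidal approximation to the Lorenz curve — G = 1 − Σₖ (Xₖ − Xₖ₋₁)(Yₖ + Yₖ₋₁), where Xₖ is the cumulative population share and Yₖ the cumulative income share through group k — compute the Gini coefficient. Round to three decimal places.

0.368

Cumulative income shares Yₖ: 0.0350, 0.1370, 0.3160, 0.5930, 1.0000
Σ (Xₖ−Xₖ₋₁)(Yₖ+Yₖ₋₁) = (1/5)(0.0350+0.0000) + (1/5)(0.1370+0.0350) + (1/5)(0.3160+0.1370) + (1/5)(0.5930+0.3160) + (1/5)(1.0000+0.5930)
  = 0.0070 + 0.0344 + 0.0906 + 0.1818 + 0.3186 = 0.6324
G = 1 − 0.6324 = 0.3676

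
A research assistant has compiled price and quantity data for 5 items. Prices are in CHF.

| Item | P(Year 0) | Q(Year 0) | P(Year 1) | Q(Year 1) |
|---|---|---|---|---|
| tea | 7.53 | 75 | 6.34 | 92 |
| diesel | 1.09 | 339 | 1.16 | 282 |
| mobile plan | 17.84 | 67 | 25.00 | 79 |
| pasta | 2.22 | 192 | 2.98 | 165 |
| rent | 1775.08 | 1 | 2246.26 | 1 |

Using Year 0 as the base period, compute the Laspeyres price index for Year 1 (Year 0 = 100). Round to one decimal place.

Laspeyres price index uses base-period quantities as weights.
ΣP(Year 1)·Q(Year 0) = 6.34×75 + 1.16×339 + 25.00×67 + 2.98×192 + 2246.26×1 = 475.5 + 393.24 + 1675 + 572.16 + 2246.26 = 5362.16
ΣP(Year 0)·Q(Year 0) = 7.53×75 + 1.09×339 + 17.84×67 + 2.22×192 + 1775.08×1 = 564.75 + 369.51 + 1195.28 + 426.24 + 1775.08 = 4330.86
Index = 5362.16 / 4330.86 × 100 = 123.8128

123.8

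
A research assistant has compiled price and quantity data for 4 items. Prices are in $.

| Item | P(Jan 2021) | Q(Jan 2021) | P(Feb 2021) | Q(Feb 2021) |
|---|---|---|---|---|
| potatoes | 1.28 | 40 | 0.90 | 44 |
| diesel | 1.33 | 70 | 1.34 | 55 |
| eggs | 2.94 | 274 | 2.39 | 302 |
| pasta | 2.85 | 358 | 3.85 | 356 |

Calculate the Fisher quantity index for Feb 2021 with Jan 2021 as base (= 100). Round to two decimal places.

102.55

Laspeyres component (base-period weights):
ΣP(Jan 2021)Q(Feb 2021) = 1.28×44 + 1.33×55 + 2.94×302 + 2.85×356 = 56.32 + 73.15 + 887.88 + 1014.6 = 2031.95
ΣP(Jan 2021)Q(Jan 2021) = 1.28×40 + 1.33×70 + 2.94×274 + 2.85×358 = 51.2 + 93.1 + 805.56 + 1020.3 = 1970.16
L = 2031.95 / 1970.16 × 100 = 103.1363
Paasche component (current-period weights):
ΣP(Feb 2021)Q(Feb 2021) = 0.90×44 + 1.34×55 + 2.39×302 + 3.85×356 = 39.6 + 73.7 + 721.78 + 1370.6 = 2205.68
ΣP(Feb 2021)Q(Jan 2021) = 0.90×40 + 1.34×70 + 2.39×274 + 3.85×358 = 36 + 93.8 + 654.86 + 1378.3 = 2162.96
P = 2205.68 / 2162.96 × 100 = 101.9751
Fisher = √(L × P) = √(103.1363 × 101.9751) = 102.5540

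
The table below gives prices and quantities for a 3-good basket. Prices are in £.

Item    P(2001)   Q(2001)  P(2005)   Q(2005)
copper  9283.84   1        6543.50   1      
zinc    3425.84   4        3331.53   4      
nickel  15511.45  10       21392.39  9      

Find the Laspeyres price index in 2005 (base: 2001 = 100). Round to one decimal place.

131.3

Laspeyres price index uses base-period quantities as weights.
ΣP(2005)·Q(2001) = 6543.50×1 + 3331.53×4 + 21392.39×10 = 6543.5 + 13326.12 + 213923.9 = 233793.52
ΣP(2001)·Q(2001) = 9283.84×1 + 3425.84×4 + 15511.45×10 = 9283.84 + 13703.36 + 155114.5 = 178101.7
Index = 233793.52 / 178101.7 × 100 = 131.2697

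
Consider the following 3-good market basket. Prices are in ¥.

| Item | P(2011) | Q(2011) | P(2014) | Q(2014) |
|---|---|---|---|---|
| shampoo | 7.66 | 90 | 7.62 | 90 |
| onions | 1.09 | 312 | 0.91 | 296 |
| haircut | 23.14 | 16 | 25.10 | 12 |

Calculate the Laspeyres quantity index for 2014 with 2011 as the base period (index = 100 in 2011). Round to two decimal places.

Laspeyres quantity index uses base-period prices as weights.
ΣP(2011)·Q(2014) = 7.66×90 + 1.09×296 + 23.14×12 = 689.4 + 322.64 + 277.68 = 1289.72
ΣP(2011)·Q(2011) = 7.66×90 + 1.09×312 + 23.14×16 = 689.4 + 340.08 + 370.24 = 1399.72
Index = 1289.72 / 1399.72 × 100 = 92.1413

92.14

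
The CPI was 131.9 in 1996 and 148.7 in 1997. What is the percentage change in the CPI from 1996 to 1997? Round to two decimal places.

Change = (148.7 − 131.9) / 131.9 × 100
       = 16.8 / 131.9 × 100 = 12.7369%

12.74%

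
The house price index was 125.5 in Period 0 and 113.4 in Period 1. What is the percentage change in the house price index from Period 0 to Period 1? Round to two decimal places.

Change = (113.4 − 125.5) / 125.5 × 100
       = -12.1 / 125.5 × 100 = -9.6414%

-9.64%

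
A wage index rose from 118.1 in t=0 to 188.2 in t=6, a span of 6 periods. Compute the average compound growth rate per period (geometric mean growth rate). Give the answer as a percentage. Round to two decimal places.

Growth factor = (188.2/118.1)^(1/6) = (1.593565)^(1/6) = 1.080758
Growth rate = 1.080758 − 1 = 0.080758 = 8.0758%

8.08%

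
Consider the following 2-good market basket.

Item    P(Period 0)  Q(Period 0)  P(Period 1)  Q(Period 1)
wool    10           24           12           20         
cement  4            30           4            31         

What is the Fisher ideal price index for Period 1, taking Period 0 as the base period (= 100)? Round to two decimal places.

112.84

Laspeyres component (base-period weights):
ΣP(Period 1)Q(Period 0) = 12×24 + 4×30 = 288 + 120 = 408
ΣP(Period 0)Q(Period 0) = 10×24 + 4×30 = 240 + 120 = 360
L = 408 / 360 × 100 = 113.3333
Paasche component (current-period weights):
ΣP(Period 1)Q(Period 1) = 12×20 + 4×31 = 240 + 124 = 364
ΣP(Period 0)Q(Period 1) = 10×20 + 4×31 = 200 + 124 = 324
P = 364 / 324 × 100 = 112.3457
Fisher = √(L × P) = √(113.3333 × 112.3457) = 112.8384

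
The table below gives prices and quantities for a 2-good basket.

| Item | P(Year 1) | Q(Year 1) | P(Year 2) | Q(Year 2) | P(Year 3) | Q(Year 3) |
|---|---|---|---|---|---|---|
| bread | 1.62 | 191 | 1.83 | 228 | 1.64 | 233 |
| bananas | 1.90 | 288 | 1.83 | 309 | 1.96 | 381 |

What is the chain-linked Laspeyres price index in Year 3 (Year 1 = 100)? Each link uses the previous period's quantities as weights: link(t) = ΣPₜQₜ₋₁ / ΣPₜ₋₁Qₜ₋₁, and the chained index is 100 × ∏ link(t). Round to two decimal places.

Link Year 1→Year 2:
ΣP(Year 2)Q(Year 1) = 1.83×191 + 1.83×288 = 349.53 + 527.04 = 876.57
ΣP(Year 1)Q(Year 1) = 1.62×191 + 1.90×288 = 309.42 + 547.2 = 856.62
link = 876.57/856.62 = 1.023289
Link Year 2→Year 3:
ΣP(Year 3)Q(Year 2) = 1.64×228 + 1.96×309 = 373.92 + 605.64 = 979.56
ΣP(Year 2)Q(Year 2) = 1.83×228 + 1.83×309 = 417.24 + 565.47 = 982.71
link = 979.56/982.71 = 0.996795
Chained index = 100 × 1.023289 × 0.996795 = 102.0009

102.00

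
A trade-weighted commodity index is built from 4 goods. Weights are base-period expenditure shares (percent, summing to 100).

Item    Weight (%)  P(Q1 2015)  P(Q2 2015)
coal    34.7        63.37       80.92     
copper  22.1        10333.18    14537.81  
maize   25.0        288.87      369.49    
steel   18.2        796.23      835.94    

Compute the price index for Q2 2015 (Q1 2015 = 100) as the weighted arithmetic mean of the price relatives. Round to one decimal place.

coal: 34.7 × (80.92/63.37) = 34.7 × 1.276945 = 44.3100
copper: 22.1 × (14537.81/10333.18) = 22.1 × 1.406906 = 31.0926
maize: 25.0 × (369.49/288.87) = 25.0 × 1.279087 = 31.9772
steel: 18.2 × (835.94/796.23) = 18.2 × 1.049873 = 19.1077
Index = Σ wᵢ·(p₁ᵢ/p₀ᵢ) = 44.3100 + 31.0926 + 31.9772 + 19.1077 = 126.4875

126.5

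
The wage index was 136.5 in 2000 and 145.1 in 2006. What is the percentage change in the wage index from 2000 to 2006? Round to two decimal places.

6.30%

Change = (145.1 − 136.5) / 136.5 × 100
       = 8.6 / 136.5 × 100 = 6.3004%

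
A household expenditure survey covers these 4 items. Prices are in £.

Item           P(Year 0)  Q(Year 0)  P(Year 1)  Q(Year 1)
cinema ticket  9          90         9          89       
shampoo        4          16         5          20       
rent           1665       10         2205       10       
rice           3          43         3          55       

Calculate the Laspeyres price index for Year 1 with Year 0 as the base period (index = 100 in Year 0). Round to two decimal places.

Laspeyres price index uses base-period quantities as weights.
ΣP(Year 1)·Q(Year 0) = 9×90 + 5×16 + 2205×10 + 3×43 = 810 + 80 + 22050 + 129 = 23069
ΣP(Year 0)·Q(Year 0) = 9×90 + 4×16 + 1665×10 + 3×43 = 810 + 64 + 16650 + 129 = 17653
Index = 23069 / 17653 × 100 = 130.6803

130.68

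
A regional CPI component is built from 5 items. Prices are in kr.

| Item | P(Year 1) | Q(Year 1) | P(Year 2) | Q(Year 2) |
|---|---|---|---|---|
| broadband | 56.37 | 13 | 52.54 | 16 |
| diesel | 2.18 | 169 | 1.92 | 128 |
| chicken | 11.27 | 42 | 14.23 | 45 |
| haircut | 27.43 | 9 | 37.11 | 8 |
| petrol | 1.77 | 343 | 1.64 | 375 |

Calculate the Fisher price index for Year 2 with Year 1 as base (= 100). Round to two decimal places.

Laspeyres component (base-period weights):
ΣP(Year 2)Q(Year 1) = 52.54×13 + 1.92×169 + 14.23×42 + 37.11×9 + 1.64×343 = 683.02 + 324.48 + 597.66 + 333.99 + 562.52 = 2501.67
ΣP(Year 1)Q(Year 1) = 56.37×13 + 2.18×169 + 11.27×42 + 27.43×9 + 1.77×343 = 732.81 + 368.42 + 473.34 + 246.87 + 607.11 = 2428.55
L = 2501.67 / 2428.55 × 100 = 103.0109
Paasche component (current-period weights):
ΣP(Year 2)Q(Year 2) = 52.54×16 + 1.92×128 + 14.23×45 + 37.11×8 + 1.64×375 = 840.64 + 245.76 + 640.35 + 296.88 + 615 = 2638.63
ΣP(Year 1)Q(Year 2) = 56.37×16 + 2.18×128 + 11.27×45 + 27.43×8 + 1.77×375 = 901.92 + 279.04 + 507.15 + 219.44 + 663.75 = 2571.3
P = 2638.63 / 2571.3 × 100 = 102.6185
Fisher = √(L × P) = √(103.0109 × 102.6185) = 102.8145

102.81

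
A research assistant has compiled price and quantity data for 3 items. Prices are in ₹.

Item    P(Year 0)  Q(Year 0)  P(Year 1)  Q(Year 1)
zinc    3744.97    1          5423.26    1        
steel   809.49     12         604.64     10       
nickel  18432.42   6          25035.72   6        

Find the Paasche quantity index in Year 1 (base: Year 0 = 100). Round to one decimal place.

99.3

Paasche quantity index uses current-period prices as weights.
ΣP(Year 1)·Q(Year 1) = 5423.26×1 + 604.64×10 + 25035.72×6 = 5423.26 + 6046.4 + 150214.32 = 161683.98
ΣP(Year 1)·Q(Year 0) = 5423.26×1 + 604.64×12 + 25035.72×6 = 5423.26 + 7255.68 + 150214.32 = 162893.26
Index = 161683.98 / 162893.26 × 100 = 99.2576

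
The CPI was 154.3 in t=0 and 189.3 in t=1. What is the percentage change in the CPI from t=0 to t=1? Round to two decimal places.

22.68%

Change = (189.3 − 154.3) / 154.3 × 100
       = 35.0 / 154.3 × 100 = 22.6831%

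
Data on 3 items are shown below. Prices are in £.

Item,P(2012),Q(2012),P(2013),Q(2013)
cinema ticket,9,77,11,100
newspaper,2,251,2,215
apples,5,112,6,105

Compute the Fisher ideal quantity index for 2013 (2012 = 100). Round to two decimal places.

106.29

Laspeyres component (base-period weights):
ΣP(2012)Q(2013) = 9×100 + 2×215 + 5×105 = 900 + 430 + 525 = 1855
ΣP(2012)Q(2012) = 9×77 + 2×251 + 5×112 = 693 + 502 + 560 = 1755
L = 1855 / 1755 × 100 = 105.6980
Paasche component (current-period weights):
ΣP(2013)Q(2013) = 11×100 + 2×215 + 6×105 = 1100 + 430 + 630 = 2160
ΣP(2013)Q(2012) = 11×77 + 2×251 + 6×112 = 847 + 502 + 672 = 2021
P = 2160 / 2021 × 100 = 106.8778
Fisher = √(L × P) = √(105.6980 × 106.8778) = 106.2863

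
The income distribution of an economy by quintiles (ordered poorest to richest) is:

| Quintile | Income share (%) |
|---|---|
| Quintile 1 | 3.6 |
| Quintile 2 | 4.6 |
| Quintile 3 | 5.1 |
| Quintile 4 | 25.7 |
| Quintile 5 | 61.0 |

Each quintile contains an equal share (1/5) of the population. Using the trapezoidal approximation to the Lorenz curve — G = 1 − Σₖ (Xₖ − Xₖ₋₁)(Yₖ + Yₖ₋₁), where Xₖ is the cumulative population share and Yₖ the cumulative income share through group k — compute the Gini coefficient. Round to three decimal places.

0.544

Cumulative income shares Yₖ: 0.0360, 0.0820, 0.1330, 0.3900, 1.0000
Σ (Xₖ−Xₖ₋₁)(Yₖ+Yₖ₋₁) = (1/5)(0.0360+0.0000) + (1/5)(0.0820+0.0360) + (1/5)(0.1330+0.0820) + (1/5)(0.3900+0.1330) + (1/5)(1.0000+0.3900)
  = 0.0072 + 0.0236 + 0.0430 + 0.1046 + 0.2780 = 0.4564
G = 1 − 0.4564 = 0.5436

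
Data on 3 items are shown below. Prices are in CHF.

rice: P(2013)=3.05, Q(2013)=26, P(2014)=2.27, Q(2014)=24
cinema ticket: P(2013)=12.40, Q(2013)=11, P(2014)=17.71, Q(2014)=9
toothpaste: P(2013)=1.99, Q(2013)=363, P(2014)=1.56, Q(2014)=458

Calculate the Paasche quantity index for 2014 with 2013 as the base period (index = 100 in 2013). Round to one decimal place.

Paasche quantity index uses current-period prices as weights.
ΣP(2014)·Q(2014) = 2.27×24 + 17.71×9 + 1.56×458 = 54.48 + 159.39 + 714.48 = 928.35
ΣP(2014)·Q(2013) = 2.27×26 + 17.71×11 + 1.56×363 = 59.02 + 194.81 + 566.28 = 820.11
Index = 928.35 / 820.11 × 100 = 113.1982

113.2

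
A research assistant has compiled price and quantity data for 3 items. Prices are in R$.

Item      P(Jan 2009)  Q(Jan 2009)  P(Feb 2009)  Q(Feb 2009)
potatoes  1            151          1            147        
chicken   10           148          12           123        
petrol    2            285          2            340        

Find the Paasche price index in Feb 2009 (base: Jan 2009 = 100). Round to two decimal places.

Paasche price index uses current-period quantities as weights.
ΣP(Feb 2009)·Q(Feb 2009) = 1×147 + 12×123 + 2×340 = 147 + 1476 + 680 = 2303
ΣP(Jan 2009)·Q(Feb 2009) = 1×147 + 10×123 + 2×340 = 147 + 1230 + 680 = 2057
Index = 2303 / 2057 × 100 = 111.9592

111.96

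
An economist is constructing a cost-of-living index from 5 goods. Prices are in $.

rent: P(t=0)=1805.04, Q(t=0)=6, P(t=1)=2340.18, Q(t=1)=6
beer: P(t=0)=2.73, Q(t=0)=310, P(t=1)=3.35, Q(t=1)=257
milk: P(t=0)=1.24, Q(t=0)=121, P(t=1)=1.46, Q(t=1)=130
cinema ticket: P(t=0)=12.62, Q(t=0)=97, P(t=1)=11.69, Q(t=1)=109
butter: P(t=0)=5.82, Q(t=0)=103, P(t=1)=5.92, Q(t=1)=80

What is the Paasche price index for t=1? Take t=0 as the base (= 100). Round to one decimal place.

124.4

Paasche price index uses current-period quantities as weights.
ΣP(t=1)·Q(t=1) = 2340.18×6 + 3.35×257 + 1.46×130 + 11.69×109 + 5.92×80 = 14041.08 + 860.95 + 189.8 + 1274.21 + 473.6 = 16839.64
ΣP(t=0)·Q(t=1) = 1805.04×6 + 2.73×257 + 1.24×130 + 12.62×109 + 5.82×80 = 10830.24 + 701.61 + 161.2 + 1375.58 + 465.6 = 13534.23
Index = 16839.64 / 13534.23 × 100 = 124.4226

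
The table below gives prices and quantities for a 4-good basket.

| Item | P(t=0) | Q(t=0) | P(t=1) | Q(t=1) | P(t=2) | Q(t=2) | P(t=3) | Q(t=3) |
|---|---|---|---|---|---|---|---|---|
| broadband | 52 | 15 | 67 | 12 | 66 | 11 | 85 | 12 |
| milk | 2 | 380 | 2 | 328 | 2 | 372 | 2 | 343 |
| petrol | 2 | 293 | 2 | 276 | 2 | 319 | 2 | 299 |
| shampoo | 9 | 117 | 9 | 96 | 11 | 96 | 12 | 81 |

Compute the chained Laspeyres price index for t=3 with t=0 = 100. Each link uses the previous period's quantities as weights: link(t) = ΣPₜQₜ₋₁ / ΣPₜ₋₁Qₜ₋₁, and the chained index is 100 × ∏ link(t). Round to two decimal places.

Link t=0→t=1:
ΣP(t=1)Q(t=0) = 67×15 + 2×380 + 2×293 + 9×117 = 1005 + 760 + 586 + 1053 = 3404
ΣP(t=0)Q(t=0) = 52×15 + 2×380 + 2×293 + 9×117 = 780 + 760 + 586 + 1053 = 3179
link = 3404/3179 = 1.070777
Link t=1→t=2:
ΣP(t=2)Q(t=1) = 66×12 + 2×328 + 2×276 + 11×96 = 792 + 656 + 552 + 1056 = 3056
ΣP(t=1)Q(t=1) = 67×12 + 2×328 + 2×276 + 9×96 = 804 + 656 + 552 + 864 = 2876
link = 3056/2876 = 1.062587
Link t=2→t=3:
ΣP(t=3)Q(t=2) = 85×11 + 2×372 + 2×319 + 12×96 = 935 + 744 + 638 + 1152 = 3469
ΣP(t=2)Q(t=2) = 66×11 + 2×372 + 2×319 + 11×96 = 726 + 744 + 638 + 1056 = 3164
link = 3469/3164 = 1.096397
Chained index = 100 × 1.070777 × 1.062587 × 1.096397 = 124.7473

124.75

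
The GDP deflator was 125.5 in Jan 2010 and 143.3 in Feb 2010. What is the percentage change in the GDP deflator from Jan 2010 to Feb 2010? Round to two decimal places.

14.18%

Change = (143.3 − 125.5) / 125.5 × 100
       = 17.8 / 125.5 × 100 = 14.1833%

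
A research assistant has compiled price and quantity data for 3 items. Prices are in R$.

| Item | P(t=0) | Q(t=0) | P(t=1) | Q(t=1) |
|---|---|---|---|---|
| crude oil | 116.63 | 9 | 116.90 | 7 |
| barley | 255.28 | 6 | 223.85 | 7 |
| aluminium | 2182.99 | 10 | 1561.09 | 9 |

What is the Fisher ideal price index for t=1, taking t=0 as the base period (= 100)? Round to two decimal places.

73.81

Laspeyres component (base-period weights):
ΣP(t=1)Q(t=0) = 116.90×9 + 223.85×6 + 1561.09×10 = 1052.1 + 1343.1 + 15610.9 = 18006.1
ΣP(t=0)Q(t=0) = 116.63×9 + 255.28×6 + 2182.99×10 = 1049.67 + 1531.68 + 21829.9 = 24411.25
L = 18006.1 / 24411.25 × 100 = 73.7615
Paasche component (current-period weights):
ΣP(t=1)Q(t=1) = 116.90×7 + 223.85×7 + 1561.09×9 = 818.3 + 1566.95 + 14049.81 = 16435.06
ΣP(t=0)Q(t=1) = 116.63×7 + 255.28×7 + 2182.99×9 = 816.41 + 1786.96 + 19646.91 = 22250.28
P = 16435.06 / 22250.28 × 100 = 73.8645
Fisher = √(L × P) = √(73.7615 × 73.8645) = 73.8130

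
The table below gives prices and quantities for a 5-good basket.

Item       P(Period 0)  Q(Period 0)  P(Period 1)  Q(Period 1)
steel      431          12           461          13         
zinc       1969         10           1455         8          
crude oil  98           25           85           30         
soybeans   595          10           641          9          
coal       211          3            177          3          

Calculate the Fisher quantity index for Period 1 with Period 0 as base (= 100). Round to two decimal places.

90.10

Laspeyres component (base-period weights):
ΣP(Period 0)Q(Period 1) = 431×13 + 1969×8 + 98×30 + 595×9 + 211×3 = 5603 + 15752 + 2940 + 5355 + 633 = 30283
ΣP(Period 0)Q(Period 0) = 431×12 + 1969×10 + 98×25 + 595×10 + 211×3 = 5172 + 19690 + 2450 + 5950 + 633 = 33895
L = 30283 / 33895 × 100 = 89.3436
Paasche component (current-period weights):
ΣP(Period 1)Q(Period 1) = 461×13 + 1455×8 + 85×30 + 641×9 + 177×3 = 5993 + 11640 + 2550 + 5769 + 531 = 26483
ΣP(Period 1)Q(Period 0) = 461×12 + 1455×10 + 85×25 + 641×10 + 177×3 = 5532 + 14550 + 2125 + 6410 + 531 = 29148
P = 26483 / 29148 × 100 = 90.8570
Fisher = √(L × P) = √(89.3436 × 90.8570) = 90.0971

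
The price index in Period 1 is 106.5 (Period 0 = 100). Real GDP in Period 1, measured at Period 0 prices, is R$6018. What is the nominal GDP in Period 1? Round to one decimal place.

6409.2

Nominal = Real × (Index/100) = 6018 × (106.5/100)
        = 6018 × 1.065 = 6409.1700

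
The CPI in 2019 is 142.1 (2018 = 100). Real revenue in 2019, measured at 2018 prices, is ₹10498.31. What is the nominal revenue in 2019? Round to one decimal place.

14918.1

Nominal = Real × (Index/100) = 10498.31 × (142.1/100)
        = 10498.31 × 1.421 = 14918.0985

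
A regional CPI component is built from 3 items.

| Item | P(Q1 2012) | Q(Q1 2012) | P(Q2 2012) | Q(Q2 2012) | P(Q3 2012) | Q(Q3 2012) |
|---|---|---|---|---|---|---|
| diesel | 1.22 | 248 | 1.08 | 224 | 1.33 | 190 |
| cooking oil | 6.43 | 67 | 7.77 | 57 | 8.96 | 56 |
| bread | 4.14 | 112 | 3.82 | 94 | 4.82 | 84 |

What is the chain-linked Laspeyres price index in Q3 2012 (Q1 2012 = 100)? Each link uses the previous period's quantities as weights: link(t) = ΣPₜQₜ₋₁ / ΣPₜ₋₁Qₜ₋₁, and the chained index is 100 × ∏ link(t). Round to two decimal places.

Link Q1 2012→Q2 2012:
ΣP(Q2 2012)Q(Q1 2012) = 1.08×248 + 7.77×67 + 3.82×112 = 267.84 + 520.59 + 427.84 = 1216.27
ΣP(Q1 2012)Q(Q1 2012) = 1.22×248 + 6.43×67 + 4.14×112 = 302.56 + 430.81 + 463.68 = 1197.05
link = 1216.27/1197.05 = 1.016056
Link Q2 2012→Q3 2012:
ΣP(Q3 2012)Q(Q2 2012) = 1.33×224 + 8.96×57 + 4.82×94 = 297.92 + 510.72 + 453.08 = 1261.72
ΣP(Q2 2012)Q(Q2 2012) = 1.08×224 + 7.77×57 + 3.82×94 = 241.92 + 442.89 + 359.08 = 1043.89
link = 1261.72/1043.89 = 1.208671
Chained index = 100 × 1.016056 × 1.208671 = 122.8078

122.81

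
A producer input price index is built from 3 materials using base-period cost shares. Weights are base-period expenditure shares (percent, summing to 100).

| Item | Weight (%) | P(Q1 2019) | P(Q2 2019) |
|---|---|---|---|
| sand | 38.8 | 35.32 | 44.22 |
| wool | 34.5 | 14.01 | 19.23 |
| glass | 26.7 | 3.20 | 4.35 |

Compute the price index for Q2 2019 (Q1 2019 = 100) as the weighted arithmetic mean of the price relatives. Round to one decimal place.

sand: 38.8 × (44.22/35.32) = 38.8 × 1.251982 = 48.5769
wool: 34.5 × (19.23/14.01) = 34.5 × 1.372591 = 47.3544
glass: 26.7 × (4.35/3.20) = 26.7 × 1.359375 = 36.2953
Index = Σ wᵢ·(p₁ᵢ/p₀ᵢ) = 48.5769 + 47.3544 + 36.2953 = 132.2266

132.2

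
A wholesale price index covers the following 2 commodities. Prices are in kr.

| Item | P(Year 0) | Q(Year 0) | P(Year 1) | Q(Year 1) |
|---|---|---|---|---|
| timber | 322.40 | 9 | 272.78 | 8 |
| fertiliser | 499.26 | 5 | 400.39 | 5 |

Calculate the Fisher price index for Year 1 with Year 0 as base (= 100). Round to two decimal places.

Laspeyres component (base-period weights):
ΣP(Year 1)Q(Year 0) = 272.78×9 + 400.39×5 = 2455.02 + 2001.95 = 4456.97
ΣP(Year 0)Q(Year 0) = 322.40×9 + 499.26×5 = 2901.6 + 2496.3 = 5397.9
L = 4456.97 / 5397.9 × 100 = 82.5686
Paasche component (current-period weights):
ΣP(Year 1)Q(Year 1) = 272.78×8 + 400.39×5 = 2182.24 + 2001.95 = 4184.19
ΣP(Year 0)Q(Year 1) = 322.40×8 + 499.26×5 = 2579.2 + 2496.3 = 5075.5
P = 4184.19 / 5075.5 × 100 = 82.4390
Fisher = √(L × P) = √(82.5686 × 82.4390) = 82.5038

82.50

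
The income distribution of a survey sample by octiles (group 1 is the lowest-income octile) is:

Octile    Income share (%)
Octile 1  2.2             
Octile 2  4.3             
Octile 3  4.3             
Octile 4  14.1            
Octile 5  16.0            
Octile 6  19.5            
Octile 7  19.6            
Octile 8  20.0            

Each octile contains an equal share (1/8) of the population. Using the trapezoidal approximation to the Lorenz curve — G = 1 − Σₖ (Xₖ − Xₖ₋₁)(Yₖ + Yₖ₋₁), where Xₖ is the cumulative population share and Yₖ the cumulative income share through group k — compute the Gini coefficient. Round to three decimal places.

Cumulative income shares Yₖ: 0.0220, 0.0650, 0.1080, 0.2490, 0.4090, 0.6040, 0.8000, 1.0000
Σ (Xₖ−Xₖ₋₁)(Yₖ+Yₖ₋₁) = (1/8)(0.0220+0.0000) + (1/8)(0.0650+0.0220) + (1/8)(0.1080+0.0650) + (1/8)(0.2490+0.1080) + (1/8)(0.4090+0.2490) + (1/8)(0.6040+0.4090) + (1/8)(0.8000+0.6040) + (1/8)(1.0000+0.8000)
  = 0.0028 + 0.0109 + 0.0216 + 0.0446 + 0.0823 + 0.1266 + 0.1755 + 0.2250 = 0.6893
G = 1 − 0.6893 = 0.3107

0.311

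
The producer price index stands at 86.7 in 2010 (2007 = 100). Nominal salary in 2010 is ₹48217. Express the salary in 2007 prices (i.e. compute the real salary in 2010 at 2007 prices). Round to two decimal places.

55613.61

Real = Nominal ÷ (Index/100) = 48217 ÷ (86.7/100)
     = 48217 ÷ 0.867 = 55613.6101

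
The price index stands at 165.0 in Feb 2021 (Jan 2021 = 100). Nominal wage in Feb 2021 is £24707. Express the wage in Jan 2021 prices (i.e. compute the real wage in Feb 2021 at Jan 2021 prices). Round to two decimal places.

14973.94

Real = Nominal ÷ (Index/100) = 24707 ÷ (165.0/100)
     = 24707 ÷ 1.650 = 14973.9394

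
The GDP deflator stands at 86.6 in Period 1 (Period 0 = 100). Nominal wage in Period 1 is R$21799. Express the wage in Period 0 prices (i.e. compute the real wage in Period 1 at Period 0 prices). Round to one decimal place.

25172.1

Real = Nominal ÷ (Index/100) = 21799 ÷ (86.6/100)
     = 21799 ÷ 0.866 = 25172.0554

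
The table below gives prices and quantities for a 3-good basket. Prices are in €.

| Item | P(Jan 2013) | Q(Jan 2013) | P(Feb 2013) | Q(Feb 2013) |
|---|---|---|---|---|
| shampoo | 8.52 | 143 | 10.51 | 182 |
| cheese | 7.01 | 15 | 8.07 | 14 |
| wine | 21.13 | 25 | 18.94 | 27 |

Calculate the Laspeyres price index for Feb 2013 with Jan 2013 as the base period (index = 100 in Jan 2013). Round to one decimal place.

Laspeyres price index uses base-period quantities as weights.
ΣP(Feb 2013)·Q(Jan 2013) = 10.51×143 + 8.07×15 + 18.94×25 = 1502.93 + 121.05 + 473.5 = 2097.48
ΣP(Jan 2013)·Q(Jan 2013) = 8.52×143 + 7.01×15 + 21.13×25 = 1218.36 + 105.15 + 528.25 = 1851.76
Index = 2097.48 / 1851.76 × 100 = 113.2695

113.3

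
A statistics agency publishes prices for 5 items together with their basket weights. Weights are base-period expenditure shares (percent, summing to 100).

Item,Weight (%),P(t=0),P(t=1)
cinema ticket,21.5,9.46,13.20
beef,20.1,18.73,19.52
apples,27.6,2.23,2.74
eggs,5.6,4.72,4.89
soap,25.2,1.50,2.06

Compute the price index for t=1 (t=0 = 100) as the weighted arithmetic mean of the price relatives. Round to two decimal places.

cinema ticket: 21.5 × (13.20/9.46) = 21.5 × 1.395349 = 30.0000
beef: 20.1 × (19.52/18.73) = 20.1 × 1.042178 = 20.9478
apples: 27.6 × (2.74/2.23) = 27.6 × 1.228700 = 33.9121
eggs: 5.6 × (4.89/4.72) = 5.6 × 1.036017 = 5.8017
soap: 25.2 × (2.06/1.50) = 25.2 × 1.373333 = 34.6080
Index = Σ wᵢ·(p₁ᵢ/p₀ᵢ) = 30.0000 + 20.9478 + 33.9121 + 5.8017 + 34.6080 = 125.2696

125.27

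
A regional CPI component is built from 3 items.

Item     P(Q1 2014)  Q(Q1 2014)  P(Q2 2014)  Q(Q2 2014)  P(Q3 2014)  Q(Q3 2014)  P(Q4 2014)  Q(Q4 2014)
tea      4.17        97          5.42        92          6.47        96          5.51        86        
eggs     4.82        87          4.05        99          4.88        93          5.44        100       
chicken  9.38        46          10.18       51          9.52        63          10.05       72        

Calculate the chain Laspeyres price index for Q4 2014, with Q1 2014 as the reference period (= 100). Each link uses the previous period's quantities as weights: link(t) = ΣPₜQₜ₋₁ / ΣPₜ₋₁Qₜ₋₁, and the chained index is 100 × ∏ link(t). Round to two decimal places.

117.75

Link Q1 2014→Q2 2014:
ΣP(Q2 2014)Q(Q1 2014) = 5.42×97 + 4.05×87 + 10.18×46 = 525.74 + 352.35 + 468.28 = 1346.37
ΣP(Q1 2014)Q(Q1 2014) = 4.17×97 + 4.82×87 + 9.38×46 = 404.49 + 419.34 + 431.48 = 1255.31
link = 1346.37/1255.31 = 1.072540
Link Q2 2014→Q3 2014:
ΣP(Q3 2014)Q(Q2 2014) = 6.47×92 + 4.88×99 + 9.52×51 = 595.24 + 483.12 + 485.52 = 1563.88
ΣP(Q2 2014)Q(Q2 2014) = 5.42×92 + 4.05×99 + 10.18×51 = 498.64 + 400.95 + 519.18 = 1418.77
link = 1563.88/1418.77 = 1.102279
Link Q3 2014→Q4 2014:
ΣP(Q4 2014)Q(Q3 2014) = 5.51×96 + 5.44×93 + 10.05×63 = 528.96 + 505.92 + 633.15 = 1668.03
ΣP(Q3 2014)Q(Q3 2014) = 6.47×96 + 4.88×93 + 9.52×63 = 621.12 + 453.84 + 599.76 = 1674.72
link = 1668.03/1674.72 = 0.996005
Chained index = 100 × 1.072540 × 1.102279 × 0.996005 = 117.7515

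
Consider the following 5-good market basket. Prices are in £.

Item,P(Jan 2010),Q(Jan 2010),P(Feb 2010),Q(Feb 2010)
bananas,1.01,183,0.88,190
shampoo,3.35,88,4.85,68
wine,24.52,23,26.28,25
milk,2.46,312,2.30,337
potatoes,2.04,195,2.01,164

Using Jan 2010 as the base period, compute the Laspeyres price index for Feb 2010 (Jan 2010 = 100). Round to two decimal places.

104.21

Laspeyres price index uses base-period quantities as weights.
ΣP(Feb 2010)·Q(Jan 2010) = 0.88×183 + 4.85×88 + 26.28×23 + 2.30×312 + 2.01×195 = 161.04 + 426.8 + 604.44 + 717.6 + 391.95 = 2301.83
ΣP(Jan 2010)·Q(Jan 2010) = 1.01×183 + 3.35×88 + 24.52×23 + 2.46×312 + 2.04×195 = 184.83 + 294.8 + 563.96 + 767.52 + 397.8 = 2208.91
Index = 2301.83 / 2208.91 × 100 = 104.2066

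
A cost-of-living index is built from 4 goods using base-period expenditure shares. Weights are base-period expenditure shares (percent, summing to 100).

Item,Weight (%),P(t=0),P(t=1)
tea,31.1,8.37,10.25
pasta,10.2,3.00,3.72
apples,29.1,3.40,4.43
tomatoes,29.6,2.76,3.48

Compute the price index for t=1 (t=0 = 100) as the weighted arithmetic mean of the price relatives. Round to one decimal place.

tea: 31.1 × (10.25/8.37) = 31.1 × 1.224612 = 38.0854
pasta: 10.2 × (3.72/3.00) = 10.2 × 1.240000 = 12.6480
apples: 29.1 × (4.43/3.40) = 29.1 × 1.302941 = 37.9156
tomatoes: 29.6 × (3.48/2.76) = 29.6 × 1.260870 = 37.3217
Index = Σ wᵢ·(p₁ᵢ/p₀ᵢ) = 38.0854 + 12.6480 + 37.9156 + 37.3217 = 125.9708

126.0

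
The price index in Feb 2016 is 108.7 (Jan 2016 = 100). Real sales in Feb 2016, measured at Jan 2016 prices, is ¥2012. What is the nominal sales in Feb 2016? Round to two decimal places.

Nominal = Real × (Index/100) = 2012 × (108.7/100)
        = 2012 × 1.087 = 2187.0440

2187.04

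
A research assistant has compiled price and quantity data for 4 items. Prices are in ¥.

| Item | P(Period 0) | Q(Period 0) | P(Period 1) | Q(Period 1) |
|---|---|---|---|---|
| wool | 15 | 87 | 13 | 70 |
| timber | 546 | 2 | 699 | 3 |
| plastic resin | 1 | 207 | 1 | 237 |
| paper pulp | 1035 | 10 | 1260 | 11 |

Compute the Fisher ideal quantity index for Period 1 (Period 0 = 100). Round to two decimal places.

111.00

Laspeyres component (base-period weights):
ΣP(Period 0)Q(Period 1) = 15×70 + 546×3 + 1×237 + 1035×11 = 1050 + 1638 + 237 + 11385 = 14310
ΣP(Period 0)Q(Period 0) = 15×87 + 546×2 + 1×207 + 1035×10 = 1305 + 1092 + 207 + 10350 = 12954
L = 14310 / 12954 × 100 = 110.4678
Paasche component (current-period weights):
ΣP(Period 1)Q(Period 1) = 13×70 + 699×3 + 1×237 + 1260×11 = 910 + 2097 + 237 + 13860 = 17104
ΣP(Period 1)Q(Period 0) = 13×87 + 699×2 + 1×207 + 1260×10 = 1131 + 1398 + 207 + 12600 = 15336
P = 17104 / 15336 × 100 = 111.5284
Fisher = √(L × P) = √(110.4678 × 111.5284) = 110.9969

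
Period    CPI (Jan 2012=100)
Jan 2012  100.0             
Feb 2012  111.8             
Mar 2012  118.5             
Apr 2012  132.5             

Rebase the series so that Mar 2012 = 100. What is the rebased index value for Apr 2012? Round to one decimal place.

111.8

Rebased(Apr 2012) = 132.5 / 118.5 × 100 = 111.8143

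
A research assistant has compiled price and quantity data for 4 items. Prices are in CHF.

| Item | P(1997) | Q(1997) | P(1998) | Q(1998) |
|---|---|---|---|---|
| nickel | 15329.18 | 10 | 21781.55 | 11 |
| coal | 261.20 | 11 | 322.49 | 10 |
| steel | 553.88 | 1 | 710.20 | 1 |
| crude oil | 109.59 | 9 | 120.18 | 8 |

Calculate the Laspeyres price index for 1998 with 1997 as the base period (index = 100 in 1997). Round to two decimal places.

141.50

Laspeyres price index uses base-period quantities as weights.
ΣP(1998)·Q(1997) = 21781.55×10 + 322.49×11 + 710.20×1 + 120.18×9 = 217815.5 + 3547.39 + 710.2 + 1081.62 = 223154.71
ΣP(1997)·Q(1997) = 15329.18×10 + 261.20×11 + 553.88×1 + 109.59×9 = 153291.8 + 2873.2 + 553.88 + 986.31 = 157705.19
Index = 223154.71 / 157705.19 × 100 = 141.5012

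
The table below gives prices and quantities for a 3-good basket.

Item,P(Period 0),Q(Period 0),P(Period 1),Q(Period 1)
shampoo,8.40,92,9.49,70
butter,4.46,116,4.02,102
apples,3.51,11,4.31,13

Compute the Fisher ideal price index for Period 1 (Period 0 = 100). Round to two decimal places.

104.10

Laspeyres component (base-period weights):
ΣP(Period 1)Q(Period 0) = 9.49×92 + 4.02×116 + 4.31×11 = 873.08 + 466.32 + 47.41 = 1386.81
ΣP(Period 0)Q(Period 0) = 8.40×92 + 4.46×116 + 3.51×11 = 772.8 + 517.36 + 38.61 = 1328.77
L = 1386.81 / 1328.77 × 100 = 104.3679
Paasche component (current-period weights):
ΣP(Period 1)Q(Period 1) = 9.49×70 + 4.02×102 + 4.31×13 = 664.3 + 410.04 + 56.03 = 1130.37
ΣP(Period 0)Q(Period 1) = 8.40×70 + 4.46×102 + 3.51×13 = 588 + 454.92 + 45.63 = 1088.55
P = 1130.37 / 1088.55 × 100 = 103.8418
Fisher = √(L × P) = √(104.3679 × 103.8418) = 104.1045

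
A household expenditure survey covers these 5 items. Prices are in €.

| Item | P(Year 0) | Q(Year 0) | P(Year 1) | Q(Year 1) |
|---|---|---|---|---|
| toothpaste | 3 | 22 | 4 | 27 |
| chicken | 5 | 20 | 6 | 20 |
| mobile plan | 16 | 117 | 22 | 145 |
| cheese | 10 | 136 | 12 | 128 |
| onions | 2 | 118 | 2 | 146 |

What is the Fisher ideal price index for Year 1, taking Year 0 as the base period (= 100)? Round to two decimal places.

Laspeyres component (base-period weights):
ΣP(Year 1)Q(Year 0) = 4×22 + 6×20 + 22×117 + 12×136 + 2×118 = 88 + 120 + 2574 + 1632 + 236 = 4650
ΣP(Year 0)Q(Year 0) = 3×22 + 5×20 + 16×117 + 10×136 + 2×118 = 66 + 100 + 1872 + 1360 + 236 = 3634
L = 4650 / 3634 × 100 = 127.9582
Paasche component (current-period weights):
ΣP(Year 1)Q(Year 1) = 4×27 + 6×20 + 22×145 + 12×128 + 2×146 = 108 + 120 + 3190 + 1536 + 292 = 5246
ΣP(Year 0)Q(Year 1) = 3×27 + 5×20 + 16×145 + 10×128 + 2×146 = 81 + 100 + 2320 + 1280 + 292 = 4073
P = 5246 / 4073 × 100 = 128.7994
Fisher = √(L × P) = √(127.9582 × 128.7994) = 128.3781

128.38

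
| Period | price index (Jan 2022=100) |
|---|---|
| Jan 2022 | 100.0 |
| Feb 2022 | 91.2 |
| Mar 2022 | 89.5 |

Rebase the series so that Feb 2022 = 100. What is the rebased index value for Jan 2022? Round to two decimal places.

Rebased(Jan 2022) = 100.0 / 91.2 × 100 = 109.6491

109.65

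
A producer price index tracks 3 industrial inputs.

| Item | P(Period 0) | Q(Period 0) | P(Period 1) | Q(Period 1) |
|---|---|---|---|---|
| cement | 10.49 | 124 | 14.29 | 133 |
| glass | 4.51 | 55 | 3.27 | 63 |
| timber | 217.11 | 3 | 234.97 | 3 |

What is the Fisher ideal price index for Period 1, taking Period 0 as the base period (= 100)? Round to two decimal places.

120.69

Laspeyres component (base-period weights):
ΣP(Period 1)Q(Period 0) = 14.29×124 + 3.27×55 + 234.97×3 = 1771.96 + 179.85 + 704.91 = 2656.72
ΣP(Period 0)Q(Period 0) = 10.49×124 + 4.51×55 + 217.11×3 = 1300.76 + 248.05 + 651.33 = 2200.14
L = 2656.72 / 2200.14 × 100 = 120.7523
Paasche component (current-period weights):
ΣP(Period 1)Q(Period 1) = 14.29×133 + 3.27×63 + 234.97×3 = 1900.57 + 206.01 + 704.91 = 2811.49
ΣP(Period 0)Q(Period 1) = 10.49×133 + 4.51×63 + 217.11×3 = 1395.17 + 284.13 + 651.33 = 2330.63
P = 2811.49 / 2330.63 × 100 = 120.6322
Fisher = √(L × P) = √(120.7523 × 120.6322) = 120.6922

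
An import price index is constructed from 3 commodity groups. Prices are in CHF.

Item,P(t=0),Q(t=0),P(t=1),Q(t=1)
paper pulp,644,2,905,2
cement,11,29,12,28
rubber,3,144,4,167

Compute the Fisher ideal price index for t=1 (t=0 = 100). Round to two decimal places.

Laspeyres component (base-period weights):
ΣP(t=1)Q(t=0) = 905×2 + 12×29 + 4×144 = 1810 + 348 + 576 = 2734
ΣP(t=0)Q(t=0) = 644×2 + 11×29 + 3×144 = 1288 + 319 + 432 = 2039
L = 2734 / 2039 × 100 = 134.0853
Paasche component (current-period weights):
ΣP(t=1)Q(t=1) = 905×2 + 12×28 + 4×167 = 1810 + 336 + 668 = 2814
ΣP(t=0)Q(t=1) = 644×2 + 11×28 + 3×167 = 1288 + 308 + 501 = 2097
P = 2814 / 2097 × 100 = 134.1917
Fisher = √(L × P) = √(134.0853 × 134.1917) = 134.1385

134.14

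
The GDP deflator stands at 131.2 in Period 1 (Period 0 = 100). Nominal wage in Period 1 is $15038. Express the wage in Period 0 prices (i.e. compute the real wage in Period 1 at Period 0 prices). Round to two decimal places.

Real = Nominal ÷ (Index/100) = 15038 ÷ (131.2/100)
     = 15038 ÷ 1.312 = 11461.8902

11461.89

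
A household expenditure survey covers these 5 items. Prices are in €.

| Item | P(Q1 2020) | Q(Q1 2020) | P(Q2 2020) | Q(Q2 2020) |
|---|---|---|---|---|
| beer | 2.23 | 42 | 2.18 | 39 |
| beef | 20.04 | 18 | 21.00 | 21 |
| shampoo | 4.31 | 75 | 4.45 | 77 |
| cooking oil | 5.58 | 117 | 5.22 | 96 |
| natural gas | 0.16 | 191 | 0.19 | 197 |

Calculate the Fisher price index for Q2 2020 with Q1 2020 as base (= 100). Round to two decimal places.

Laspeyres component (base-period weights):
ΣP(Q2 2020)Q(Q1 2020) = 2.18×42 + 21.00×18 + 4.45×75 + 5.22×117 + 0.19×191 = 91.56 + 378 + 333.75 + 610.74 + 36.29 = 1450.34
ΣP(Q1 2020)Q(Q1 2020) = 2.23×42 + 20.04×18 + 4.31×75 + 5.58×117 + 0.16×191 = 93.66 + 360.72 + 323.25 + 652.86 + 30.56 = 1461.05
L = 1450.34 / 1461.05 × 100 = 99.2670
Paasche component (current-period weights):
ΣP(Q2 2020)Q(Q2 2020) = 2.18×39 + 21.00×21 + 4.45×77 + 5.22×96 + 0.19×197 = 85.02 + 441 + 342.65 + 501.12 + 37.43 = 1407.22
ΣP(Q1 2020)Q(Q2 2020) = 2.23×39 + 20.04×21 + 4.31×77 + 5.58×96 + 0.16×197 = 86.97 + 420.84 + 331.87 + 535.68 + 31.52 = 1406.88
P = 1407.22 / 1406.88 × 100 = 100.0242
Fisher = √(L × P) = √(99.2670 × 100.0242) = 99.6448

99.64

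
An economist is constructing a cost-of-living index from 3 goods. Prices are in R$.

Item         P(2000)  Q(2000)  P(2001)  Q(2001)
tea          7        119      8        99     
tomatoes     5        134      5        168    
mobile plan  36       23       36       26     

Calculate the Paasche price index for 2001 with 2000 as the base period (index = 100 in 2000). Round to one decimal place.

104.0

Paasche price index uses current-period quantities as weights.
ΣP(2001)·Q(2001) = 8×99 + 5×168 + 36×26 = 792 + 840 + 936 = 2568
ΣP(2000)·Q(2001) = 7×99 + 5×168 + 36×26 = 693 + 840 + 936 = 2469
Index = 2568 / 2469 × 100 = 104.0097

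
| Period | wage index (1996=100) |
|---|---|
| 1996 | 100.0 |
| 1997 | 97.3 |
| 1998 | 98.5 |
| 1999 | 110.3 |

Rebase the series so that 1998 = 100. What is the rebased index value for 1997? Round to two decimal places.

98.78

Rebased(1997) = 97.3 / 98.5 × 100 = 98.7817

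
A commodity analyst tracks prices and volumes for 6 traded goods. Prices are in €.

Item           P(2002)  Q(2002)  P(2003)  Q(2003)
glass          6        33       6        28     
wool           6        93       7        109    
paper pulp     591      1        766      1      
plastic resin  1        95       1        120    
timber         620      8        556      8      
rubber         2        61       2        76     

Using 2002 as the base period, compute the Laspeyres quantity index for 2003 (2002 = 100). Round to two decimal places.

Laspeyres quantity index uses base-period prices as weights.
ΣP(2002)·Q(2003) = 6×28 + 6×109 + 591×1 + 1×120 + 620×8 + 2×76 = 168 + 654 + 591 + 120 + 4960 + 152 = 6645
ΣP(2002)·Q(2002) = 6×33 + 6×93 + 591×1 + 1×95 + 620×8 + 2×61 = 198 + 558 + 591 + 95 + 4960 + 122 = 6524
Index = 6645 / 6524 × 100 = 101.8547

101.85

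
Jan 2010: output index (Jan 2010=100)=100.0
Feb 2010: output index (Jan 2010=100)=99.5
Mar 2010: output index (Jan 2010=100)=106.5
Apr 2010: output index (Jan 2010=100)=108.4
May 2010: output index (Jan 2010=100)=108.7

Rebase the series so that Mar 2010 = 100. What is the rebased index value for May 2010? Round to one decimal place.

102.1

Rebased(May 2010) = 108.7 / 106.5 × 100 = 102.0657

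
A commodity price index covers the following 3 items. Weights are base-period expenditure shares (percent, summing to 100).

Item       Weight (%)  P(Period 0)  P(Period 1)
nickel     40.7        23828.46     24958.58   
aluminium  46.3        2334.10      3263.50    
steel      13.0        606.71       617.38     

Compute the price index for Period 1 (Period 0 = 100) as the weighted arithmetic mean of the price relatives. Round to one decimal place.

nickel: 40.7 × (24958.58/23828.46) = 40.7 × 1.047427 = 42.6303
aluminium: 46.3 × (3263.50/2334.10) = 46.3 × 1.398183 = 64.7359
steel: 13.0 × (617.38/606.71) = 13.0 × 1.017587 = 13.2286
Index = Σ wᵢ·(p₁ᵢ/p₀ᵢ) = 42.6303 + 64.7359 + 13.2286 = 120.5948

120.6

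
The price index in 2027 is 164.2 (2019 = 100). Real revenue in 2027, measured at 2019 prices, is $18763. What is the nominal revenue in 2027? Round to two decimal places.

Nominal = Real × (Index/100) = 18763 × (164.2/100)
        = 18763 × 1.642 = 30808.8460

30808.85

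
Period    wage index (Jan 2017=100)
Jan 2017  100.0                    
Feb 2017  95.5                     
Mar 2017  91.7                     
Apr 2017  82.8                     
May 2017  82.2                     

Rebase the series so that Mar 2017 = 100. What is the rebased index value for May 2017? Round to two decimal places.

Rebased(May 2017) = 82.2 / 91.7 × 100 = 89.6401

89.64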